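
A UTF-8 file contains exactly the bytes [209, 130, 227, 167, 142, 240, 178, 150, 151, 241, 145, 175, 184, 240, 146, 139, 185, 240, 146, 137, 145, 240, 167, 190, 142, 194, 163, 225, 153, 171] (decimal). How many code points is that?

9

Byte at offset 0: 0xD1 = 11010001 → 2-byte char (#1). Advance 2.
Byte at offset 2: 0xE3 = 11100011 → 3-byte char (#2). Advance 3.
Byte at offset 5: 0xF0 = 11110000 → 4-byte char (#3). Advance 4.
Byte at offset 9: 0xF1 = 11110001 → 4-byte char (#4). Advance 4.
Byte at offset 13: 0xF0 = 11110000 → 4-byte char (#5). Advance 4.
Byte at offset 17: 0xF0 = 11110000 → 4-byte char (#6). Advance 4.
Byte at offset 21: 0xF0 = 11110000 → 4-byte char (#7). Advance 4.
Byte at offset 25: 0xC2 = 11000010 → 2-byte char (#8). Advance 2.
Byte at offset 27: 0xE1 = 11100001 → 3-byte char (#9). Advance 3.
Reached end at offset 30 after 9 code points.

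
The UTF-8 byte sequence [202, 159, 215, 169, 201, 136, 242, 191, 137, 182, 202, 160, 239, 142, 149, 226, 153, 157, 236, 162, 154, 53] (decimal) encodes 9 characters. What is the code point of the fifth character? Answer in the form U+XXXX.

U+02A0

Offset 0: leading byte 0xCA = 11001010 → 2-byte char #1 = CA 9F.
Offset 2: leading byte 0xD7 = 11010111 → 2-byte char #2 = D7 A9.
Offset 4: leading byte 0xC9 = 11001001 → 2-byte char #3 = C9 88.
Offset 6: leading byte 0xF2 = 11110010 → 4-byte char #4 = F2 BF 89 B6.
Offset 10: leading byte 0xCA = 11001010 → 2-byte char #5 = CA A0.
Leading byte 0xCA = 11001010 matches 110xxxxx → 2-byte sequence.
Byte 1: 0xCA = 11001010, payload 01010 (5 bits).
Byte 2: 0xA0 = 10100000 (10xxxxxx ✓), payload 100000.
Concatenate: 01010100000 = 0x2A0 (11 bits → U+02A0).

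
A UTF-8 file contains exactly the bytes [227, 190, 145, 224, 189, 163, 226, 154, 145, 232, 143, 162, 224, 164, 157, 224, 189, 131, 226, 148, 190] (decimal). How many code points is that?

Byte at offset 0: 0xE3 = 11100011 → 3-byte char (#1). Advance 3.
Byte at offset 3: 0xE0 = 11100000 → 3-byte char (#2). Advance 3.
Byte at offset 6: 0xE2 = 11100010 → 3-byte char (#3). Advance 3.
Byte at offset 9: 0xE8 = 11101000 → 3-byte char (#4). Advance 3.
Byte at offset 12: 0xE0 = 11100000 → 3-byte char (#5). Advance 3.
Byte at offset 15: 0xE0 = 11100000 → 3-byte char (#6). Advance 3.
Byte at offset 18: 0xE2 = 11100010 → 3-byte char (#7). Advance 3.
Reached end at offset 21 after 7 code points.

7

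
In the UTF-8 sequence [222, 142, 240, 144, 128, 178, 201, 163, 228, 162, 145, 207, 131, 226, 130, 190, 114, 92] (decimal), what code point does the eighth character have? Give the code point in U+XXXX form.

U+005C

Offset 0: leading byte 0xDE = 11011110 → 2-byte char #1 = DE 8E.
Offset 2: leading byte 0xF0 = 11110000 → 4-byte char #2 = F0 90 80 B2.
Offset 6: leading byte 0xC9 = 11001001 → 2-byte char #3 = C9 A3.
Offset 8: leading byte 0xE4 = 11100100 → 3-byte char #4 = E4 A2 91.
Offset 11: leading byte 0xCF = 11001111 → 2-byte char #5 = CF 83.
Offset 13: leading byte 0xE2 = 11100010 → 3-byte char #6 = E2 82 BE.
Offset 16: leading byte 0x72 = 01110010 → 1-byte char #7 = 72.
Offset 17: leading byte 0x5C = 01011100 → 1-byte char #8 = 5C.
Leading byte 0x5C = 01011100 matches 0xxxxxxx → 1-byte sequence.
Byte 1: 0x5C = 01011100, payload 1011100 (7 bits).
Concatenate: 1011100 = 0x5C (7 bits → U+005C).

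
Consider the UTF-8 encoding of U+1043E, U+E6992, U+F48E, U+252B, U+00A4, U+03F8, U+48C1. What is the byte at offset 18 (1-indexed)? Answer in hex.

0xB8

1-indexed offset 18 is 0-indexed offset 17.
U+1043E → 4-byte form F0 90 90 BE at offsets 0–3.
U+E6992 → 4-byte form F3 A6 A6 92 at offsets 4–7.
U+F48E → 3-byte form EF 92 8E at offsets 8–10.
U+252B → 3-byte form E2 94 AB at offsets 11–13.
U+00A4 → 2-byte form C2 A4 at offsets 14–15.
U+03F8 → 2-byte form CF B8 at offsets 16–17.
Offset 17 falls in char 6's range; it's byte 2 of CF B8 = 0xB8.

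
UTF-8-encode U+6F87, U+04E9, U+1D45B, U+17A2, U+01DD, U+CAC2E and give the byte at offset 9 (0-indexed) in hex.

0xE1

U+6F87 → 3-byte form E6 BE 87 at offsets 0–2.
U+04E9 → 2-byte form D3 A9 at offsets 3–4.
U+1D45B → 4-byte form F0 9D 91 9B at offsets 5–8.
U+17A2 → 3-byte form E1 9E A2 at offsets 9–11.
Offset 9 falls in char 4's range; it's byte 1 of E1 9E A2 = 0xE1.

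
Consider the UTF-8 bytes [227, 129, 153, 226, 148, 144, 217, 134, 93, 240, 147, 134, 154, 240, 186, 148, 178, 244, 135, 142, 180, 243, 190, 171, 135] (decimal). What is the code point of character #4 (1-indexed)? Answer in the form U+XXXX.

Offset 0: leading byte 0xE3 = 11100011 → 3-byte char #1 = E3 81 99.
Offset 3: leading byte 0xE2 = 11100010 → 3-byte char #2 = E2 94 90.
Offset 6: leading byte 0xD9 = 11011001 → 2-byte char #3 = D9 86.
Offset 8: leading byte 0x5D = 01011101 → 1-byte char #4 = 5D.
Leading byte 0x5D = 01011101 matches 0xxxxxxx → 1-byte sequence.
Byte 1: 0x5D = 01011101, payload 1011101 (7 bits).
Concatenate: 1011101 = 0x5D (7 bits → U+005D).

U+005D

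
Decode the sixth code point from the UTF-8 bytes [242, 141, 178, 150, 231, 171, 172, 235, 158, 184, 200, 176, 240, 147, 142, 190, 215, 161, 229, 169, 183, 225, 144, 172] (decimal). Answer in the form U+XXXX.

Offset 0: leading byte 0xF2 = 11110010 → 4-byte char #1 = F2 8D B2 96.
Offset 4: leading byte 0xE7 = 11100111 → 3-byte char #2 = E7 AB AC.
Offset 7: leading byte 0xEB = 11101011 → 3-byte char #3 = EB 9E B8.
Offset 10: leading byte 0xC8 = 11001000 → 2-byte char #4 = C8 B0.
Offset 12: leading byte 0xF0 = 11110000 → 4-byte char #5 = F0 93 8E BE.
Offset 16: leading byte 0xD7 = 11010111 → 2-byte char #6 = D7 A1.
Leading byte 0xD7 = 11010111 matches 110xxxxx → 2-byte sequence.
Byte 1: 0xD7 = 11010111, payload 10111 (5 bits).
Byte 2: 0xA1 = 10100001 (10xxxxxx ✓), payload 100001.
Concatenate: 10111100001 = 0x5E1 (11 bits → U+05E1).

U+05E1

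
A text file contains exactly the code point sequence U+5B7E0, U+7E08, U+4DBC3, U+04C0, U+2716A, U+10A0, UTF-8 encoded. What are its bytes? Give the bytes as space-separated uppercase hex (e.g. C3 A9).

F1 9B 9F A0 E7 B8 88 F1 8D AF 83 D3 80 F0 A7 85 AA E1 82 A0

U+5B7E0: 4-byte form → F1 9B 9F A0.
U+7E08: 3-byte form → E7 B8 88.
U+4DBC3: 4-byte form → F1 8D AF 83.
U+04C0: 2-byte form → D3 80.
U+2716A: 4-byte form → F0 A7 85 AA.
U+10A0: 3-byte form → E1 82 A0.
Concatenated (20 bytes): F1 9B 9F A0 E7 B8 88 F1 8D AF 83 D3 80 F0 A7 85 AA E1 82 A0.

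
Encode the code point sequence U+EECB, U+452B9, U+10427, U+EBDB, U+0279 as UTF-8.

EE BB 8B F1 85 8A B9 F0 90 90 A7 EE AF 9B C9 B9

U+EECB: 3-byte form → EE BB 8B.
U+452B9: 4-byte form → F1 85 8A B9.
U+10427: 4-byte form → F0 90 90 A7.
U+EBDB: 3-byte form → EE AF 9B.
U+0279: 2-byte form → C9 B9.
Concatenated (16 bytes): EE BB 8B F1 85 8A B9 F0 90 90 A7 EE AF 9B C9 B9.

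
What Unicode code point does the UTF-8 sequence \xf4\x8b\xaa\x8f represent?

Leading byte 0xF4 = 11110100 matches 11110xxx → 4-byte sequence.
Byte 1: 0xF4 = 11110100, payload 100 (3 bits).
Byte 2: 0x8B = 10001011 (10xxxxxx ✓), payload 001011.
Byte 3: 0xAA = 10101010 (10xxxxxx ✓), payload 101010.
Byte 4: 0x8F = 10001111 (10xxxxxx ✓), payload 001111.
Concatenate: 100001011101010001111 = 0x10BA8F (21 bits → U+10BA8F).

U+10BA8F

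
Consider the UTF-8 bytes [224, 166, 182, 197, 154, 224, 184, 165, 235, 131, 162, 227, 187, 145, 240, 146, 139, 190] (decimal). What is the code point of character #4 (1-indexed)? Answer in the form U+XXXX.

Offset 0: leading byte 0xE0 = 11100000 → 3-byte char #1 = E0 A6 B6.
Offset 3: leading byte 0xC5 = 11000101 → 2-byte char #2 = C5 9A.
Offset 5: leading byte 0xE0 = 11100000 → 3-byte char #3 = E0 B8 A5.
Offset 8: leading byte 0xEB = 11101011 → 3-byte char #4 = EB 83 A2.
Leading byte 0xEB = 11101011 matches 1110xxxx → 3-byte sequence.
Byte 1: 0xEB = 11101011, payload 1011 (4 bits).
Byte 2: 0x83 = 10000011 (10xxxxxx ✓), payload 000011.
Byte 3: 0xA2 = 10100010 (10xxxxxx ✓), payload 100010.
Concatenate: 1011000011100010 = 0xB0E2 (16 bits → U+B0E2).

U+B0E2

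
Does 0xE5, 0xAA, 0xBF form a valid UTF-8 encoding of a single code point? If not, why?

valid

Leading byte 0xE5 = 11100101 → 3-byte form.
Continuation bytes 0xAA=10101010, 0xBF=10111111 all match 10xxxxxx.
Decoded value 0x5ABF is ≥ 0x800 (shortest form) and not a surrogate.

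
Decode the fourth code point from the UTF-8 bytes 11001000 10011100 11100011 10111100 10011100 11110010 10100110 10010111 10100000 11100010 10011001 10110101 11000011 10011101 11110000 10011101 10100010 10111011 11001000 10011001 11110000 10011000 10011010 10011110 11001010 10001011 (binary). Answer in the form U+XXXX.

Offset 0: leading byte 0xC8 = 11001000 → 2-byte char #1 = C8 9C.
Offset 2: leading byte 0xE3 = 11100011 → 3-byte char #2 = E3 BC 9C.
Offset 5: leading byte 0xF2 = 11110010 → 4-byte char #3 = F2 A6 97 A0.
Offset 9: leading byte 0xE2 = 11100010 → 3-byte char #4 = E2 99 B5.
Leading byte 0xE2 = 11100010 matches 1110xxxx → 3-byte sequence.
Byte 1: 0xE2 = 11100010, payload 0010 (4 bits).
Byte 2: 0x99 = 10011001 (10xxxxxx ✓), payload 011001.
Byte 3: 0xB5 = 10110101 (10xxxxxx ✓), payload 110101.
Concatenate: 0010011001110101 = 0x2675 (16 bits → U+2675).

U+2675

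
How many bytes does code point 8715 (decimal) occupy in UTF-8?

U+220B = 0x220B. UTF-8 uses 1 byte below 0x80, 2 below 0x800, 3 below 0x10000, 4 up to 0x10FFFF. 0x220B is in U+0800–U+FFFF → 3 bytes.

3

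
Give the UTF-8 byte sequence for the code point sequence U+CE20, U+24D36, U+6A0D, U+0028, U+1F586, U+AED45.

EC B8 A0 F0 A4 B4 B6 E6 A8 8D 28 F0 9F 96 86 F2 AE B5 85

U+CE20: 3-byte form → EC B8 A0.
U+24D36: 4-byte form → F0 A4 B4 B6.
U+6A0D: 3-byte form → E6 A8 8D.
U+0028: 1-byte form → 28.
U+1F586: 4-byte form → F0 9F 96 86.
U+AED45: 4-byte form → F2 AE B5 85.
Concatenated (19 bytes): EC B8 A0 F0 A4 B4 B6 E6 A8 8D 28 F0 9F 96 86 F2 AE B5 85.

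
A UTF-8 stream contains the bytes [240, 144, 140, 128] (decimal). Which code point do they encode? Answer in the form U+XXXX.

U+10300

Leading byte 0xF0 = 11110000 matches 11110xxx → 4-byte sequence.
Byte 1: 0xF0 = 11110000, payload 000 (3 bits).
Byte 2: 0x90 = 10010000 (10xxxxxx ✓), payload 010000.
Byte 3: 0x8C = 10001100 (10xxxxxx ✓), payload 001100.
Byte 4: 0x80 = 10000000 (10xxxxxx ✓), payload 000000.
Concatenate: 000010000001100000000 = 0x10300 (21 bits → U+10300).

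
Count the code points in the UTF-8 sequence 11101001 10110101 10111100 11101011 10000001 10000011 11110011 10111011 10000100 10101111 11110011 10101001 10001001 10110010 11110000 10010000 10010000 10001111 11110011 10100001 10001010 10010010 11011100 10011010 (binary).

7

Byte at offset 0: 0xE9 = 11101001 → 3-byte char (#1). Advance 3.
Byte at offset 3: 0xEB = 11101011 → 3-byte char (#2). Advance 3.
Byte at offset 6: 0xF3 = 11110011 → 4-byte char (#3). Advance 4.
Byte at offset 10: 0xF3 = 11110011 → 4-byte char (#4). Advance 4.
Byte at offset 14: 0xF0 = 11110000 → 4-byte char (#5). Advance 4.
Byte at offset 18: 0xF3 = 11110011 → 4-byte char (#6). Advance 4.
Byte at offset 22: 0xDC = 11011100 → 2-byte char (#7). Advance 2.
Reached end at offset 24 after 7 code points.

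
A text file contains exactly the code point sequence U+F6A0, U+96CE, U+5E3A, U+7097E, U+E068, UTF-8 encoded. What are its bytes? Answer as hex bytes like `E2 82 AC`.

U+F6A0: 3-byte form → EF 9A A0.
U+96CE: 3-byte form → E9 9B 8E.
U+5E3A: 3-byte form → E5 B8 BA.
U+7097E: 4-byte form → F1 B0 A5 BE.
U+E068: 3-byte form → EE 81 A8.
Concatenated (16 bytes): EF 9A A0 E9 9B 8E E5 B8 BA F1 B0 A5 BE EE 81 A8.

EF 9A A0 E9 9B 8E E5 B8 BA F1 B0 A5 BE EE 81 A8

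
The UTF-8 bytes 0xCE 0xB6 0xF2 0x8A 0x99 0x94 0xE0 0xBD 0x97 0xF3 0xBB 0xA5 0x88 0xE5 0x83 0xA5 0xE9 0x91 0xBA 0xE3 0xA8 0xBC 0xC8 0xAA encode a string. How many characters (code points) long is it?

Byte at offset 0: 0xCE = 11001110 → 2-byte char (#1). Advance 2.
Byte at offset 2: 0xF2 = 11110010 → 4-byte char (#2). Advance 4.
Byte at offset 6: 0xE0 = 11100000 → 3-byte char (#3). Advance 3.
Byte at offset 9: 0xF3 = 11110011 → 4-byte char (#4). Advance 4.
Byte at offset 13: 0xE5 = 11100101 → 3-byte char (#5). Advance 3.
Byte at offset 16: 0xE9 = 11101001 → 3-byte char (#6). Advance 3.
Byte at offset 19: 0xE3 = 11100011 → 3-byte char (#7). Advance 3.
Byte at offset 22: 0xC8 = 11001000 → 2-byte char (#8). Advance 2.
Reached end at offset 24 after 8 code points.

8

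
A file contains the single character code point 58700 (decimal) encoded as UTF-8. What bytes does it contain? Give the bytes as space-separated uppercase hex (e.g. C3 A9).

U+E54C = 0xE54C = 58700 decimal. In range U+0800–U+FFFF → 3-byte form: 1110xxxx 10xxxxxx 10xxxxxx.
Binary (16 bits): 1110010101001100.
Split 4+6+6: 1110 | 010101 | 001100.
Byte 1: 11101110 = 0xEE.
Byte 2: 10010101 = 0x95.
Byte 3: 10001100 = 0x8C.

EE 95 8C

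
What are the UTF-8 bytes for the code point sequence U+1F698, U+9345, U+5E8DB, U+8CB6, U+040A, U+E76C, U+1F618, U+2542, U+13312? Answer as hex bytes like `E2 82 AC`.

F0 9F 9A 98 E9 8D 85 F1 9E A3 9B E8 B2 B6 D0 8A EE 9D AC F0 9F 98 98 E2 95 82 F0 93 8C 92

U+1F698: 4-byte form → F0 9F 9A 98.
U+9345: 3-byte form → E9 8D 85.
U+5E8DB: 4-byte form → F1 9E A3 9B.
U+8CB6: 3-byte form → E8 B2 B6.
U+040A: 2-byte form → D0 8A.
U+E76C: 3-byte form → EE 9D AC.
U+1F618: 4-byte form → F0 9F 98 98.
U+2542: 3-byte form → E2 95 82.
U+13312: 4-byte form → F0 93 8C 92.
Concatenated (30 bytes): F0 9F 9A 98 E9 8D 85 F1 9E A3 9B E8 B2 B6 D0 8A EE 9D AC F0 9F 98 98 E2 95 82 F0 93 8C 92.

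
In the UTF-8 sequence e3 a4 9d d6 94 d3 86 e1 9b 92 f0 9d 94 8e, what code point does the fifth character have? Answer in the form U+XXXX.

U+1D50E

Offset 0: leading byte 0xE3 = 11100011 → 3-byte char #1 = E3 A4 9D.
Offset 3: leading byte 0xD6 = 11010110 → 2-byte char #2 = D6 94.
Offset 5: leading byte 0xD3 = 11010011 → 2-byte char #3 = D3 86.
Offset 7: leading byte 0xE1 = 11100001 → 3-byte char #4 = E1 9B 92.
Offset 10: leading byte 0xF0 = 11110000 → 4-byte char #5 = F0 9D 94 8E.
Leading byte 0xF0 = 11110000 matches 11110xxx → 4-byte sequence.
Byte 1: 0xF0 = 11110000, payload 000 (3 bits).
Byte 2: 0x9D = 10011101 (10xxxxxx ✓), payload 011101.
Byte 3: 0x94 = 10010100 (10xxxxxx ✓), payload 010100.
Byte 4: 0x8E = 10001110 (10xxxxxx ✓), payload 001110.
Concatenate: 000011101010100001110 = 0x1D50E (21 bits → U+1D50E).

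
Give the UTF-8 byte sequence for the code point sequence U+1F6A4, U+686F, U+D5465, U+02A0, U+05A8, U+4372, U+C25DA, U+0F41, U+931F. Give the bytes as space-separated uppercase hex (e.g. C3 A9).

F0 9F 9A A4 E6 A1 AF F3 95 91 A5 CA A0 D6 A8 E4 8D B2 F3 82 97 9A E0 BD 81 E9 8C 9F

U+1F6A4: 4-byte form → F0 9F 9A A4.
U+686F: 3-byte form → E6 A1 AF.
U+D5465: 4-byte form → F3 95 91 A5.
U+02A0: 2-byte form → CA A0.
U+05A8: 2-byte form → D6 A8.
U+4372: 3-byte form → E4 8D B2.
U+C25DA: 4-byte form → F3 82 97 9A.
U+0F41: 3-byte form → E0 BD 81.
U+931F: 3-byte form → E9 8C 9F.
Concatenated (28 bytes): F0 9F 9A A4 E6 A1 AF F3 95 91 A5 CA A0 D6 A8 E4 8D B2 F3 82 97 9A E0 BD 81 E9 8C 9F.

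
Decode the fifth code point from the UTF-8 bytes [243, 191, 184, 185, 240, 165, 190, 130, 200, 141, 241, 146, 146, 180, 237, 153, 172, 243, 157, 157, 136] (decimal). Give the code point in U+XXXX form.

U+D66C

Offset 0: leading byte 0xF3 = 11110011 → 4-byte char #1 = F3 BF B8 B9.
Offset 4: leading byte 0xF0 = 11110000 → 4-byte char #2 = F0 A5 BE 82.
Offset 8: leading byte 0xC8 = 11001000 → 2-byte char #3 = C8 8D.
Offset 10: leading byte 0xF1 = 11110001 → 4-byte char #4 = F1 92 92 B4.
Offset 14: leading byte 0xED = 11101101 → 3-byte char #5 = ED 99 AC.
Leading byte 0xED = 11101101 matches 1110xxxx → 3-byte sequence.
Byte 1: 0xED = 11101101, payload 1101 (4 bits).
Byte 2: 0x99 = 10011001 (10xxxxxx ✓), payload 011001.
Byte 3: 0xAC = 10101100 (10xxxxxx ✓), payload 101100.
Concatenate: 1101011001101100 = 0xD66C (16 bits → U+D66C).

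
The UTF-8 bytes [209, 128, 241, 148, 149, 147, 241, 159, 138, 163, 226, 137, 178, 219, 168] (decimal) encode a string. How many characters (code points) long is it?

Byte at offset 0: 0xD1 = 11010001 → 2-byte char (#1). Advance 2.
Byte at offset 2: 0xF1 = 11110001 → 4-byte char (#2). Advance 4.
Byte at offset 6: 0xF1 = 11110001 → 4-byte char (#3). Advance 4.
Byte at offset 10: 0xE2 = 11100010 → 3-byte char (#4). Advance 3.
Byte at offset 13: 0xDB = 11011011 → 2-byte char (#5). Advance 2.
Reached end at offset 15 after 5 code points.

5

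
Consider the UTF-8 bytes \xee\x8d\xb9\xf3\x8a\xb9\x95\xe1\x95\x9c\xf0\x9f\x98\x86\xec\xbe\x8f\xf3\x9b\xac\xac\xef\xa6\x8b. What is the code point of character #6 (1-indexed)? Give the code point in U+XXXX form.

Offset 0: leading byte 0xEE = 11101110 → 3-byte char #1 = EE 8D B9.
Offset 3: leading byte 0xF3 = 11110011 → 4-byte char #2 = F3 8A B9 95.
Offset 7: leading byte 0xE1 = 11100001 → 3-byte char #3 = E1 95 9C.
Offset 10: leading byte 0xF0 = 11110000 → 4-byte char #4 = F0 9F 98 86.
Offset 14: leading byte 0xEC = 11101100 → 3-byte char #5 = EC BE 8F.
Offset 17: leading byte 0xF3 = 11110011 → 4-byte char #6 = F3 9B AC AC.
Leading byte 0xF3 = 11110011 matches 11110xxx → 4-byte sequence.
Byte 1: 0xF3 = 11110011, payload 011 (3 bits).
Byte 2: 0x9B = 10011011 (10xxxxxx ✓), payload 011011.
Byte 3: 0xAC = 10101100 (10xxxxxx ✓), payload 101100.
Byte 4: 0xAC = 10101100 (10xxxxxx ✓), payload 101100.
Concatenate: 011011011101100101100 = 0xDBB2C (21 bits → U+DBB2C).

U+DBB2C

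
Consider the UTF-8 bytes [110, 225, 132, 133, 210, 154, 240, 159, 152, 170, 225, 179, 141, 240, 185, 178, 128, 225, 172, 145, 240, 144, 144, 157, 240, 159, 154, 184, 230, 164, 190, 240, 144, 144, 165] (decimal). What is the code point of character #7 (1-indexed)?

U+1B11

Offset 0: leading byte 0x6E = 01101110 → 1-byte char #1 = 6E.
Offset 1: leading byte 0xE1 = 11100001 → 3-byte char #2 = E1 84 85.
Offset 4: leading byte 0xD2 = 11010010 → 2-byte char #3 = D2 9A.
Offset 6: leading byte 0xF0 = 11110000 → 4-byte char #4 = F0 9F 98 AA.
Offset 10: leading byte 0xE1 = 11100001 → 3-byte char #5 = E1 B3 8D.
Offset 13: leading byte 0xF0 = 11110000 → 4-byte char #6 = F0 B9 B2 80.
Offset 17: leading byte 0xE1 = 11100001 → 3-byte char #7 = E1 AC 91.
Leading byte 0xE1 = 11100001 matches 1110xxxx → 3-byte sequence.
Byte 1: 0xE1 = 11100001, payload 0001 (4 bits).
Byte 2: 0xAC = 10101100 (10xxxxxx ✓), payload 101100.
Byte 3: 0x91 = 10010001 (10xxxxxx ✓), payload 010001.
Concatenate: 0001101100010001 = 0x1B11 (16 bits → U+1B11).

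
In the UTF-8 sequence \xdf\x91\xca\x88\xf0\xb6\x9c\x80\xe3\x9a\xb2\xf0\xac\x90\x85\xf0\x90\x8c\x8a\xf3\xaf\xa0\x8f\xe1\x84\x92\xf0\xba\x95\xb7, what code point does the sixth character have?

Offset 0: leading byte 0xDF = 11011111 → 2-byte char #1 = DF 91.
Offset 2: leading byte 0xCA = 11001010 → 2-byte char #2 = CA 88.
Offset 4: leading byte 0xF0 = 11110000 → 4-byte char #3 = F0 B6 9C 80.
Offset 8: leading byte 0xE3 = 11100011 → 3-byte char #4 = E3 9A B2.
Offset 11: leading byte 0xF0 = 11110000 → 4-byte char #5 = F0 AC 90 85.
Offset 15: leading byte 0xF0 = 11110000 → 4-byte char #6 = F0 90 8C 8A.
Leading byte 0xF0 = 11110000 matches 11110xxx → 4-byte sequence.
Byte 1: 0xF0 = 11110000, payload 000 (3 bits).
Byte 2: 0x90 = 10010000 (10xxxxxx ✓), payload 010000.
Byte 3: 0x8C = 10001100 (10xxxxxx ✓), payload 001100.
Byte 4: 0x8A = 10001010 (10xxxxxx ✓), payload 001010.
Concatenate: 000010000001100001010 = 0x1030A (21 bits → U+1030A).

U+1030A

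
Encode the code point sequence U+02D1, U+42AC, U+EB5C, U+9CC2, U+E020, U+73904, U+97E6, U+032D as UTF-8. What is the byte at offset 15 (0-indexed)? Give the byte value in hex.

U+02D1 → 2-byte form CB 91 at offsets 0–1.
U+42AC → 3-byte form E4 8A AC at offsets 2–4.
U+EB5C → 3-byte form EE AD 9C at offsets 5–7.
U+9CC2 → 3-byte form E9 B3 82 at offsets 8–10.
U+E020 → 3-byte form EE 80 A0 at offsets 11–13.
U+73904 → 4-byte form F1 B3 A4 84 at offsets 14–17.
Offset 15 falls in char 6's range; it's byte 2 of F1 B3 A4 84 = 0xB3.

0xB3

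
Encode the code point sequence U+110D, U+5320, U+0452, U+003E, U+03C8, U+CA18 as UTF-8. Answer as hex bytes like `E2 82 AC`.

U+110D: 3-byte form → E1 84 8D.
U+5320: 3-byte form → E5 8C A0.
U+0452: 2-byte form → D1 92.
U+003E: 1-byte form → 3E.
U+03C8: 2-byte form → CF 88.
U+CA18: 3-byte form → EC A8 98.
Concatenated (14 bytes): E1 84 8D E5 8C A0 D1 92 3E CF 88 EC A8 98.

E1 84 8D E5 8C A0 D1 92 3E CF 88 EC A8 98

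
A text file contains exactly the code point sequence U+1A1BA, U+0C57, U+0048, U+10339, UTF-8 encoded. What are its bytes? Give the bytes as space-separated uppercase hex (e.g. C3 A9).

F0 9A 86 BA E0 B1 97 48 F0 90 8C B9

U+1A1BA: 4-byte form → F0 9A 86 BA.
U+0C57: 3-byte form → E0 B1 97.
U+0048: 1-byte form → 48.
U+10339: 4-byte form → F0 90 8C B9.
Concatenated (12 bytes): F0 9A 86 BA E0 B1 97 48 F0 90 8C B9.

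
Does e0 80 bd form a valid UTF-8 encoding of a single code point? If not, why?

invalid (overlong encoding)

Leading byte 0xE0 = 11100000 → 3-byte form.
Continuation bytes all match 10xxxxxx. Payload decodes to 0x3D.
But 0x3D < 0x800, the minimum for a 3-byte sequence — this is an overlong encoding.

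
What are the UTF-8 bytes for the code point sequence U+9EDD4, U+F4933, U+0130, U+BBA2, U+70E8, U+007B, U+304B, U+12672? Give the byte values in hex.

F2 9E B7 94 F3 B4 A4 B3 C4 B0 EB AE A2 E7 83 A8 7B E3 81 8B F0 92 99 B2

U+9EDD4: 4-byte form → F2 9E B7 94.
U+F4933: 4-byte form → F3 B4 A4 B3.
U+0130: 2-byte form → C4 B0.
U+BBA2: 3-byte form → EB AE A2.
U+70E8: 3-byte form → E7 83 A8.
U+007B: 1-byte form → 7B.
U+304B: 3-byte form → E3 81 8B.
U+12672: 4-byte form → F0 92 99 B2.
Concatenated (24 bytes): F2 9E B7 94 F3 B4 A4 B3 C4 B0 EB AE A2 E7 83 A8 7B E3 81 8B F0 92 99 B2.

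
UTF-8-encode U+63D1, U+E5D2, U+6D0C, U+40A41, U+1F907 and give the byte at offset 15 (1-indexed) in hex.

1-indexed offset 15 is 0-indexed offset 14.
U+63D1 → 3-byte form E6 8F 91 at offsets 0–2.
U+E5D2 → 3-byte form EE 97 92 at offsets 3–5.
U+6D0C → 3-byte form E6 B4 8C at offsets 6–8.
U+40A41 → 4-byte form F1 80 A9 81 at offsets 9–12.
U+1F907 → 4-byte form F0 9F A4 87 at offsets 13–16.
Offset 14 falls in char 5's range; it's byte 2 of F0 9F A4 87 = 0x9F.

0x9F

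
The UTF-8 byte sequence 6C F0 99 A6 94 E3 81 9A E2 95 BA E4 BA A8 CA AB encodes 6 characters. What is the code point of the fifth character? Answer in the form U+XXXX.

Offset 0: leading byte 0x6C = 01101100 → 1-byte char #1 = 6C.
Offset 1: leading byte 0xF0 = 11110000 → 4-byte char #2 = F0 99 A6 94.
Offset 5: leading byte 0xE3 = 11100011 → 3-byte char #3 = E3 81 9A.
Offset 8: leading byte 0xE2 = 11100010 → 3-byte char #4 = E2 95 BA.
Offset 11: leading byte 0xE4 = 11100100 → 3-byte char #5 = E4 BA A8.
Leading byte 0xE4 = 11100100 matches 1110xxxx → 3-byte sequence.
Byte 1: 0xE4 = 11100100, payload 0100 (4 bits).
Byte 2: 0xBA = 10111010 (10xxxxxx ✓), payload 111010.
Byte 3: 0xA8 = 10101000 (10xxxxxx ✓), payload 101000.
Concatenate: 0100111010101000 = 0x4EA8 (16 bits → U+4EA8).

U+4EA8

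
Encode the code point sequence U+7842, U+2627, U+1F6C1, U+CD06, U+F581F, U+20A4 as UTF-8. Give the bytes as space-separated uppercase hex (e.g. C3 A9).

U+7842: 3-byte form → E7 A1 82.
U+2627: 3-byte form → E2 98 A7.
U+1F6C1: 4-byte form → F0 9F 9B 81.
U+CD06: 3-byte form → EC B4 86.
U+F581F: 4-byte form → F3 B5 A0 9F.
U+20A4: 3-byte form → E2 82 A4.
Concatenated (20 bytes): E7 A1 82 E2 98 A7 F0 9F 9B 81 EC B4 86 F3 B5 A0 9F E2 82 A4.

E7 A1 82 E2 98 A7 F0 9F 9B 81 EC B4 86 F3 B5 A0 9F E2 82 A4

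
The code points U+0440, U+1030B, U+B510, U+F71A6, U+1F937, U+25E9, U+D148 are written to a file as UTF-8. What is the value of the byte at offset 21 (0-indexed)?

0x85

U+0440 → 2-byte form D1 80 at offsets 0–1.
U+1030B → 4-byte form F0 90 8C 8B at offsets 2–5.
U+B510 → 3-byte form EB 94 90 at offsets 6–8.
U+F71A6 → 4-byte form F3 B7 86 A6 at offsets 9–12.
U+1F937 → 4-byte form F0 9F A4 B7 at offsets 13–16.
U+25E9 → 3-byte form E2 97 A9 at offsets 17–19.
U+D148 → 3-byte form ED 85 88 at offsets 20–22.
Offset 21 falls in char 7's range; it's byte 2 of ED 85 88 = 0x85.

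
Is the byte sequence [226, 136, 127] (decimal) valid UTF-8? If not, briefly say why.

invalid (non-continuation byte where continuation expected)

Leading byte 0xE2 = 11100010 → 3-byte form.
Byte 3 is 0x7F = 01111111, which is not 10xxxxxx — expected a continuation byte.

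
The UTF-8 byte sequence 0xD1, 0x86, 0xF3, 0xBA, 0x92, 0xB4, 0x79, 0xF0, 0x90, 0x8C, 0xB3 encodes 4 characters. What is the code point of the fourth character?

Offset 0: leading byte 0xD1 = 11010001 → 2-byte char #1 = D1 86.
Offset 2: leading byte 0xF3 = 11110011 → 4-byte char #2 = F3 BA 92 B4.
Offset 6: leading byte 0x79 = 01111001 → 1-byte char #3 = 79.
Offset 7: leading byte 0xF0 = 11110000 → 4-byte char #4 = F0 90 8C B3.
Leading byte 0xF0 = 11110000 matches 11110xxx → 4-byte sequence.
Byte 1: 0xF0 = 11110000, payload 000 (3 bits).
Byte 2: 0x90 = 10010000 (10xxxxxx ✓), payload 010000.
Byte 3: 0x8C = 10001100 (10xxxxxx ✓), payload 001100.
Byte 4: 0xB3 = 10110011 (10xxxxxx ✓), payload 110011.
Concatenate: 000010000001100110011 = 0x10333 (21 bits → U+10333).

U+10333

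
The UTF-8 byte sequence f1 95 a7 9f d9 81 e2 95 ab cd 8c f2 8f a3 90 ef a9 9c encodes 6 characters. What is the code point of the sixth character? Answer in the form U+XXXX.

Offset 0: leading byte 0xF1 = 11110001 → 4-byte char #1 = F1 95 A7 9F.
Offset 4: leading byte 0xD9 = 11011001 → 2-byte char #2 = D9 81.
Offset 6: leading byte 0xE2 = 11100010 → 3-byte char #3 = E2 95 AB.
Offset 9: leading byte 0xCD = 11001101 → 2-byte char #4 = CD 8C.
Offset 11: leading byte 0xF2 = 11110010 → 4-byte char #5 = F2 8F A3 90.
Offset 15: leading byte 0xEF = 11101111 → 3-byte char #6 = EF A9 9C.
Leading byte 0xEF = 11101111 matches 1110xxxx → 3-byte sequence.
Byte 1: 0xEF = 11101111, payload 1111 (4 bits).
Byte 2: 0xA9 = 10101001 (10xxxxxx ✓), payload 101001.
Byte 3: 0x9C = 10011100 (10xxxxxx ✓), payload 011100.
Concatenate: 1111101001011100 = 0xFA5C (16 bits → U+FA5C).

U+FA5C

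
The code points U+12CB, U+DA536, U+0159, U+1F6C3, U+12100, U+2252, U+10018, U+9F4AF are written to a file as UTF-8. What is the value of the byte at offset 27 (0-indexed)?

0xAF

U+12CB → 3-byte form E1 8B 8B at offsets 0–2.
U+DA536 → 4-byte form F3 9A 94 B6 at offsets 3–6.
U+0159 → 2-byte form C5 99 at offsets 7–8.
U+1F6C3 → 4-byte form F0 9F 9B 83 at offsets 9–12.
U+12100 → 4-byte form F0 92 84 80 at offsets 13–16.
U+2252 → 3-byte form E2 89 92 at offsets 17–19.
U+10018 → 4-byte form F0 90 80 98 at offsets 20–23.
U+9F4AF → 4-byte form F2 9F 92 AF at offsets 24–27.
Offset 27 falls in char 8's range; it's byte 4 of F2 9F 92 AF = 0xAF.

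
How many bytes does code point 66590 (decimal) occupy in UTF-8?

U+1041E = 0x1041E. UTF-8 uses 1 byte below 0x80, 2 below 0x800, 3 below 0x10000, 4 up to 0x10FFFF. 0x1041E is in U+10000–U+10FFFF → 4 bytes.

4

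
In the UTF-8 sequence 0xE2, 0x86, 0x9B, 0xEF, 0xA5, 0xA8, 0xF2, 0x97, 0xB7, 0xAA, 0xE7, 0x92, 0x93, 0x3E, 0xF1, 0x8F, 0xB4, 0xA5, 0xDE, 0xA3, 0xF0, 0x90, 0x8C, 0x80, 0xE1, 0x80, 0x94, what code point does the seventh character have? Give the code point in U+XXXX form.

U+07A3

Offset 0: leading byte 0xE2 = 11100010 → 3-byte char #1 = E2 86 9B.
Offset 3: leading byte 0xEF = 11101111 → 3-byte char #2 = EF A5 A8.
Offset 6: leading byte 0xF2 = 11110010 → 4-byte char #3 = F2 97 B7 AA.
Offset 10: leading byte 0xE7 = 11100111 → 3-byte char #4 = E7 92 93.
Offset 13: leading byte 0x3E = 00111110 → 1-byte char #5 = 3E.
Offset 14: leading byte 0xF1 = 11110001 → 4-byte char #6 = F1 8F B4 A5.
Offset 18: leading byte 0xDE = 11011110 → 2-byte char #7 = DE A3.
Leading byte 0xDE = 11011110 matches 110xxxxx → 2-byte sequence.
Byte 1: 0xDE = 11011110, payload 11110 (5 bits).
Byte 2: 0xA3 = 10100011 (10xxxxxx ✓), payload 100011.
Concatenate: 11110100011 = 0x7A3 (11 bits → U+07A3).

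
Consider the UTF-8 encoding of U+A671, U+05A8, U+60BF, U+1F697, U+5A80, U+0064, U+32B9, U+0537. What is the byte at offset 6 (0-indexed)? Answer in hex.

0x82

U+A671 → 3-byte form EA 99 B1 at offsets 0–2.
U+05A8 → 2-byte form D6 A8 at offsets 3–4.
U+60BF → 3-byte form E6 82 BF at offsets 5–7.
Offset 6 falls in char 3's range; it's byte 2 of E6 82 BF = 0x82.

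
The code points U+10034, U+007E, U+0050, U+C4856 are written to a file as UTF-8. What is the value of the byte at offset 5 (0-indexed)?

0x50

U+10034 → 4-byte form F0 90 80 B4 at offsets 0–3.
U+007E → 1-byte form 7E at offsets 4–4.
U+0050 → 1-byte form 50 at offsets 5–5.
Offset 5 falls in char 3's range; it's byte 1 of 50 = 0x50.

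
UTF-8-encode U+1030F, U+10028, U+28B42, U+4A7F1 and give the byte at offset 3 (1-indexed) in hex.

1-indexed offset 3 is 0-indexed offset 2.
U+1030F → 4-byte form F0 90 8C 8F at offsets 0–3.
Offset 2 falls in char 1's range; it's byte 3 of F0 90 8C 8F = 0x8C.

0x8C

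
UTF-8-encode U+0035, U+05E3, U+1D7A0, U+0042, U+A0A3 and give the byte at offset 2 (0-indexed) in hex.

U+0035 → 1-byte form 35 at offsets 0–0.
U+05E3 → 2-byte form D7 A3 at offsets 1–2.
Offset 2 falls in char 2's range; it's byte 2 of D7 A3 = 0xA3.

0xA3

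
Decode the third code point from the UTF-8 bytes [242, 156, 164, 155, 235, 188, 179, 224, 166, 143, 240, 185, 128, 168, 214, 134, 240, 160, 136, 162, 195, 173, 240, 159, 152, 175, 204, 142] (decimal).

Offset 0: leading byte 0xF2 = 11110010 → 4-byte char #1 = F2 9C A4 9B.
Offset 4: leading byte 0xEB = 11101011 → 3-byte char #2 = EB BC B3.
Offset 7: leading byte 0xE0 = 11100000 → 3-byte char #3 = E0 A6 8F.
Leading byte 0xE0 = 11100000 matches 1110xxxx → 3-byte sequence.
Byte 1: 0xE0 = 11100000, payload 0000 (4 bits).
Byte 2: 0xA6 = 10100110 (10xxxxxx ✓), payload 100110.
Byte 3: 0x8F = 10001111 (10xxxxxx ✓), payload 001111.
Concatenate: 0000100110001111 = 0x98F (16 bits → U+098F).

U+098F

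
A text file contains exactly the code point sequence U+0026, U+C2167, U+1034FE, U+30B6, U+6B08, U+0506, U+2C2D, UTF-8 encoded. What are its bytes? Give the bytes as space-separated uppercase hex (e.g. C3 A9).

26 F3 82 85 A7 F4 83 93 BE E3 82 B6 E6 AC 88 D4 86 E2 B0 AD

U+0026: 1-byte form → 26.
U+C2167: 4-byte form → F3 82 85 A7.
U+1034FE: 4-byte form → F4 83 93 BE.
U+30B6: 3-byte form → E3 82 B6.
U+6B08: 3-byte form → E6 AC 88.
U+0506: 2-byte form → D4 86.
U+2C2D: 3-byte form → E2 B0 AD.
Concatenated (20 bytes): 26 F3 82 85 A7 F4 83 93 BE E3 82 B6 E6 AC 88 D4 86 E2 B0 AD.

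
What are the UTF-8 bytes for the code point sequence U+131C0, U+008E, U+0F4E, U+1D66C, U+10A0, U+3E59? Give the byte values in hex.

U+131C0: 4-byte form → F0 93 87 80.
U+008E: 2-byte form → C2 8E.
U+0F4E: 3-byte form → E0 BD 8E.
U+1D66C: 4-byte form → F0 9D 99 AC.
U+10A0: 3-byte form → E1 82 A0.
U+3E59: 3-byte form → E3 B9 99.
Concatenated (19 bytes): F0 93 87 80 C2 8E E0 BD 8E F0 9D 99 AC E1 82 A0 E3 B9 99.

F0 93 87 80 C2 8E E0 BD 8E F0 9D 99 AC E1 82 A0 E3 B9 99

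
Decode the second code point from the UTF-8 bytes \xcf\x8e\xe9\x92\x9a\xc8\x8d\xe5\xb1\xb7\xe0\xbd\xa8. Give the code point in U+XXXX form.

U+949A

Offset 0: leading byte 0xCF = 11001111 → 2-byte char #1 = CF 8E.
Offset 2: leading byte 0xE9 = 11101001 → 3-byte char #2 = E9 92 9A.
Leading byte 0xE9 = 11101001 matches 1110xxxx → 3-byte sequence.
Byte 1: 0xE9 = 11101001, payload 1001 (4 bits).
Byte 2: 0x92 = 10010010 (10xxxxxx ✓), payload 010010.
Byte 3: 0x9A = 10011010 (10xxxxxx ✓), payload 011010.
Concatenate: 1001010010011010 = 0x949A (16 bits → U+949A).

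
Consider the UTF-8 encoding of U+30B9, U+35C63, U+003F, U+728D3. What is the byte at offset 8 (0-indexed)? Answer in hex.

U+30B9 → 3-byte form E3 82 B9 at offsets 0–2.
U+35C63 → 4-byte form F0 B5 B1 A3 at offsets 3–6.
U+003F → 1-byte form 3F at offsets 7–7.
U+728D3 → 4-byte form F1 B2 A3 93 at offsets 8–11.
Offset 8 falls in char 4's range; it's byte 1 of F1 B2 A3 93 = 0xF1.

0xF1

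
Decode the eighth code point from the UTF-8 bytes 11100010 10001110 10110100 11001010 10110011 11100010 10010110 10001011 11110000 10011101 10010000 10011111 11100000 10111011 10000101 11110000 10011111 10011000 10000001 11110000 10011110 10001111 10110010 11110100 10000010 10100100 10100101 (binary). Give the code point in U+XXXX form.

Offset 0: leading byte 0xE2 = 11100010 → 3-byte char #1 = E2 8E B4.
Offset 3: leading byte 0xCA = 11001010 → 2-byte char #2 = CA B3.
Offset 5: leading byte 0xE2 = 11100010 → 3-byte char #3 = E2 96 8B.
Offset 8: leading byte 0xF0 = 11110000 → 4-byte char #4 = F0 9D 90 9F.
Offset 12: leading byte 0xE0 = 11100000 → 3-byte char #5 = E0 BB 85.
Offset 15: leading byte 0xF0 = 11110000 → 4-byte char #6 = F0 9F 98 81.
Offset 19: leading byte 0xF0 = 11110000 → 4-byte char #7 = F0 9E 8F B2.
Offset 23: leading byte 0xF4 = 11110100 → 4-byte char #8 = F4 82 A4 A5.
Leading byte 0xF4 = 11110100 matches 11110xxx → 4-byte sequence.
Byte 1: 0xF4 = 11110100, payload 100 (3 bits).
Byte 2: 0x82 = 10000010 (10xxxxxx ✓), payload 000010.
Byte 3: 0xA4 = 10100100 (10xxxxxx ✓), payload 100100.
Byte 4: 0xA5 = 10100101 (10xxxxxx ✓), payload 100101.
Concatenate: 100000010100100100101 = 0x102925 (21 bits → U+102925).

U+102925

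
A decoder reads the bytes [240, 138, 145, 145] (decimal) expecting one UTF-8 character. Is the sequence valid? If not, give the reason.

Leading byte 0xF0 = 11110000 → 4-byte form.
Continuation bytes all match 10xxxxxx. Payload decodes to 0xA451.
But 0xA451 < 0x10000, the minimum for a 4-byte sequence — this is an overlong encoding.

invalid (overlong encoding)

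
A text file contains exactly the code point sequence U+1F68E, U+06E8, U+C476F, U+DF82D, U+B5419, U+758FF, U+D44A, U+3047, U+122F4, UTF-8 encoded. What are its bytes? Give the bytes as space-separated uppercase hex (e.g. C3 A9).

U+1F68E: 4-byte form → F0 9F 9A 8E.
U+06E8: 2-byte form → DB A8.
U+C476F: 4-byte form → F3 84 9D AF.
U+DF82D: 4-byte form → F3 9F A0 AD.
U+B5419: 4-byte form → F2 B5 90 99.
U+758FF: 4-byte form → F1 B5 A3 BF.
U+D44A: 3-byte form → ED 91 8A.
U+3047: 3-byte form → E3 81 87.
U+122F4: 4-byte form → F0 92 8B B4.
Concatenated (32 bytes): F0 9F 9A 8E DB A8 F3 84 9D AF F3 9F A0 AD F2 B5 90 99 F1 B5 A3 BF ED 91 8A E3 81 87 F0 92 8B B4.

F0 9F 9A 8E DB A8 F3 84 9D AF F3 9F A0 AD F2 B5 90 99 F1 B5 A3 BF ED 91 8A E3 81 87 F0 92 8B B4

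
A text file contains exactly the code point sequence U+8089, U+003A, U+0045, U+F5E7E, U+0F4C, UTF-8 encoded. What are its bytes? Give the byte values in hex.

U+8089: 3-byte form → E8 82 89.
U+003A: 1-byte form → 3A.
U+0045: 1-byte form → 45.
U+F5E7E: 4-byte form → F3 B5 B9 BE.
U+0F4C: 3-byte form → E0 BD 8C.
Concatenated (12 bytes): E8 82 89 3A 45 F3 B5 B9 BE E0 BD 8C.

E8 82 89 3A 45 F3 B5 B9 BE E0 BD 8C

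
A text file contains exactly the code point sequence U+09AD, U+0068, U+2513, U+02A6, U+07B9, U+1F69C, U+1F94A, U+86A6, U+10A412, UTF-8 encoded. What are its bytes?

E0 A6 AD 68 E2 94 93 CA A6 DE B9 F0 9F 9A 9C F0 9F A5 8A E8 9A A6 F4 8A 90 92

U+09AD: 3-byte form → E0 A6 AD.
U+0068: 1-byte form → 68.
U+2513: 3-byte form → E2 94 93.
U+02A6: 2-byte form → CA A6.
U+07B9: 2-byte form → DE B9.
U+1F69C: 4-byte form → F0 9F 9A 9C.
U+1F94A: 4-byte form → F0 9F A5 8A.
U+86A6: 3-byte form → E8 9A A6.
U+10A412: 4-byte form → F4 8A 90 92.
Concatenated (26 bytes): E0 A6 AD 68 E2 94 93 CA A6 DE B9 F0 9F 9A 9C F0 9F A5 8A E8 9A A6 F4 8A 90 92.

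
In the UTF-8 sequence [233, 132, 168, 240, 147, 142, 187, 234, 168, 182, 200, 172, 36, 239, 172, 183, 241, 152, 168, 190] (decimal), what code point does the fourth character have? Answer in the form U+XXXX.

U+022C

Offset 0: leading byte 0xE9 = 11101001 → 3-byte char #1 = E9 84 A8.
Offset 3: leading byte 0xF0 = 11110000 → 4-byte char #2 = F0 93 8E BB.
Offset 7: leading byte 0xEA = 11101010 → 3-byte char #3 = EA A8 B6.
Offset 10: leading byte 0xC8 = 11001000 → 2-byte char #4 = C8 AC.
Leading byte 0xC8 = 11001000 matches 110xxxxx → 2-byte sequence.
Byte 1: 0xC8 = 11001000, payload 01000 (5 bits).
Byte 2: 0xAC = 10101100 (10xxxxxx ✓), payload 101100.
Concatenate: 01000101100 = 0x22C (11 bits → U+022C).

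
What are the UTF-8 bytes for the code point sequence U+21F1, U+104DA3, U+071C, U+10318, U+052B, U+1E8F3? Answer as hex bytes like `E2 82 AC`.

E2 87 B1 F4 84 B6 A3 DC 9C F0 90 8C 98 D4 AB F0 9E A3 B3

U+21F1: 3-byte form → E2 87 B1.
U+104DA3: 4-byte form → F4 84 B6 A3.
U+071C: 2-byte form → DC 9C.
U+10318: 4-byte form → F0 90 8C 98.
U+052B: 2-byte form → D4 AB.
U+1E8F3: 4-byte form → F0 9E A3 B3.
Concatenated (19 bytes): E2 87 B1 F4 84 B6 A3 DC 9C F0 90 8C 98 D4 AB F0 9E A3 B3.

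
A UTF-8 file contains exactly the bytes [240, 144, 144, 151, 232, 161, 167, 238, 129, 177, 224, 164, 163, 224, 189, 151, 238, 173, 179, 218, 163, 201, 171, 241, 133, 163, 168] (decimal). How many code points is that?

9

Byte at offset 0: 0xF0 = 11110000 → 4-byte char (#1). Advance 4.
Byte at offset 4: 0xE8 = 11101000 → 3-byte char (#2). Advance 3.
Byte at offset 7: 0xEE = 11101110 → 3-byte char (#3). Advance 3.
Byte at offset 10: 0xE0 = 11100000 → 3-byte char (#4). Advance 3.
Byte at offset 13: 0xE0 = 11100000 → 3-byte char (#5). Advance 3.
Byte at offset 16: 0xEE = 11101110 → 3-byte char (#6). Advance 3.
Byte at offset 19: 0xDA = 11011010 → 2-byte char (#7). Advance 2.
Byte at offset 21: 0xC9 = 11001001 → 2-byte char (#8). Advance 2.
Byte at offset 23: 0xF1 = 11110001 → 4-byte char (#9). Advance 4.
Reached end at offset 27 after 9 code points.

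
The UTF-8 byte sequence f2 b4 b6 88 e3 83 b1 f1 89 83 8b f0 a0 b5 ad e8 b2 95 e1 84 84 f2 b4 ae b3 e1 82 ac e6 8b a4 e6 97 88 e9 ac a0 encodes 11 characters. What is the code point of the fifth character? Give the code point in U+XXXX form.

Offset 0: leading byte 0xF2 = 11110010 → 4-byte char #1 = F2 B4 B6 88.
Offset 4: leading byte 0xE3 = 11100011 → 3-byte char #2 = E3 83 B1.
Offset 7: leading byte 0xF1 = 11110001 → 4-byte char #3 = F1 89 83 8B.
Offset 11: leading byte 0xF0 = 11110000 → 4-byte char #4 = F0 A0 B5 AD.
Offset 15: leading byte 0xE8 = 11101000 → 3-byte char #5 = E8 B2 95.
Leading byte 0xE8 = 11101000 matches 1110xxxx → 3-byte sequence.
Byte 1: 0xE8 = 11101000, payload 1000 (4 bits).
Byte 2: 0xB2 = 10110010 (10xxxxxx ✓), payload 110010.
Byte 3: 0x95 = 10010101 (10xxxxxx ✓), payload 010101.
Concatenate: 1000110010010101 = 0x8C95 (16 bits → U+8C95).

U+8C95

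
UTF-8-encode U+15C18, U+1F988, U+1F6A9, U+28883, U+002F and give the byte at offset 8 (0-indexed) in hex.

0xF0

U+15C18 → 4-byte form F0 95 B0 98 at offsets 0–3.
U+1F988 → 4-byte form F0 9F A6 88 at offsets 4–7.
U+1F6A9 → 4-byte form F0 9F 9A A9 at offsets 8–11.
Offset 8 falls in char 3's range; it's byte 1 of F0 9F 9A A9 = 0xF0.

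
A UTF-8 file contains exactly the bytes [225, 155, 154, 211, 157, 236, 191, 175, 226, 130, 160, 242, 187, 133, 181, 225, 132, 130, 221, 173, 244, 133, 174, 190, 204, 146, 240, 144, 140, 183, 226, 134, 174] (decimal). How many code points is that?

Byte at offset 0: 0xE1 = 11100001 → 3-byte char (#1). Advance 3.
Byte at offset 3: 0xD3 = 11010011 → 2-byte char (#2). Advance 2.
Byte at offset 5: 0xEC = 11101100 → 3-byte char (#3). Advance 3.
Byte at offset 8: 0xE2 = 11100010 → 3-byte char (#4). Advance 3.
Byte at offset 11: 0xF2 = 11110010 → 4-byte char (#5). Advance 4.
Byte at offset 15: 0xE1 = 11100001 → 3-byte char (#6). Advance 3.
Byte at offset 18: 0xDD = 11011101 → 2-byte char (#7). Advance 2.
Byte at offset 20: 0xF4 = 11110100 → 4-byte char (#8). Advance 4.
Byte at offset 24: 0xCC = 11001100 → 2-byte char (#9). Advance 2.
Byte at offset 26: 0xF0 = 11110000 → 4-byte char (#10). Advance 4.
Byte at offset 30: 0xE2 = 11100010 → 3-byte char (#11). Advance 3.
Reached end at offset 33 after 11 code points.

11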